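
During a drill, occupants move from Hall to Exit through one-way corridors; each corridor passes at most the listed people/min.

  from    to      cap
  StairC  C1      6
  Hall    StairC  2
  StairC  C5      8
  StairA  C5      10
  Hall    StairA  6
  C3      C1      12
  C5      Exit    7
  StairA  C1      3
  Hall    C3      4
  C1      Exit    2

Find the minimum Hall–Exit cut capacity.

9

Augment Hall→StairC→C5→Exit: bottleneck 2, flow now 2.
Augment Hall→C3→C1→Exit: bottleneck 2, flow now 4.
Augment Hall→StairA→C5→Exit: bottleneck 5, flow now 9.
No augmenting path remains; maximum flow = 9.
By max-flow min-cut, the minimum cut capacity equals the max flow.
In the residual graph, reachable from Hall: {Hall, StairC, C3, StairA, C5, C1}.
Min-cut edges: C5→Exit (7), C1→Exit (2); capacity 7 + 2 = 9.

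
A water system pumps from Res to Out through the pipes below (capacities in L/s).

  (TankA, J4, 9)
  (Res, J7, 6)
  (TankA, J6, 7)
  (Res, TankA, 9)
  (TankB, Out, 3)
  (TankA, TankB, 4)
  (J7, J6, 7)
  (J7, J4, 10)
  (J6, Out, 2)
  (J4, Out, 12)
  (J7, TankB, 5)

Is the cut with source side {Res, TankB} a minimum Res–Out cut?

Given cut capacity: 6 + 9 + 3 = 18.
Augment Res→J7→TankB→Out: bottleneck 3, flow now 3.
Augment Res→J7→J4→Out: bottleneck 3, flow now 6.
Augment Res→TankA→J4→Out: bottleneck 9, flow now 15.
No augmenting path remains; maximum flow = 15.
In the residual graph, reachable from Res: {Res}.
Min-cut edges: Res→J7 (6), Res→TankA (9); capacity 6 + 9 = 15.
Cut capacity 18 exceeds the max flow 15, so it is not minimum.

No — its capacity is 18, but the minimum cut has capacity 15.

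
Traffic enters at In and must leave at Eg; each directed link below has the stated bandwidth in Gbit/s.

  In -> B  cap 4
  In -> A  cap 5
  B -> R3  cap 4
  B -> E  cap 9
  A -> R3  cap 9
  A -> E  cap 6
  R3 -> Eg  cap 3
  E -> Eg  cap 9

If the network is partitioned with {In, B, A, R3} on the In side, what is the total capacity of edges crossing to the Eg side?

Edges leaving {In, B, A, R3}: B→E (9), A→E (6), R3→Eg (3).
Cut capacity = 9 + 6 + 3 = 18.

18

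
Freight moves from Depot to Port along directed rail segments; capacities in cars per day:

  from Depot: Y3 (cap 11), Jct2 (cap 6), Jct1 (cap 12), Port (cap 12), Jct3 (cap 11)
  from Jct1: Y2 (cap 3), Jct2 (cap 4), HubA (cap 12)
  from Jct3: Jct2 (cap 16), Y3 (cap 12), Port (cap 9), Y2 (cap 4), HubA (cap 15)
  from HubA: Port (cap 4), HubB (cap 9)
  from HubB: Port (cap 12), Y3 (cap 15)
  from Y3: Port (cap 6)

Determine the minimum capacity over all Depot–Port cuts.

Augment Depot→Port: bottleneck 12, flow now 12.
Augment Depot→Jct3→Port: bottleneck 9, flow now 21.
Augment Depot→Y3→Port: bottleneck 6, flow now 27.
Augment Depot→Jct1→HubA→Port: bottleneck 4, flow now 31.
Augment Depot→Jct1→HubA→HubB→Port: bottleneck 8, flow now 39.
Augment Depot→Jct3→HubA→HubB→Port: bottleneck 1, flow now 40.
No augmenting path remains; maximum flow = 40.
By max-flow min-cut, the minimum cut capacity equals the max flow.
In the residual graph, reachable from Depot: {Depot, Jct1, Jct3, HubA, Jct2, Y3, Y2}.
Min-cut edges: Depot→Port (12), Jct3→Port (9), HubA→HubB (9), HubA→Port (4), Y3→Port (6); capacity 12 + 9 + 9 + 4 + 6 = 40.

40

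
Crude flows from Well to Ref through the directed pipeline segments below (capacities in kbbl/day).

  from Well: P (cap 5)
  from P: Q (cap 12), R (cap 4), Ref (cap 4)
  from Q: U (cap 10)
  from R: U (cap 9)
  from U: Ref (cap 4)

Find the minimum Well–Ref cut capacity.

Augment Well→P→Ref: bottleneck 4, flow now 4.
Augment Well→P→Q→U→Ref: bottleneck 1, flow now 5.
No augmenting path remains; maximum flow = 5.
By max-flow min-cut, the minimum cut capacity equals the max flow.
In the residual graph, reachable from Well: {Well}.
Min-cut edges: Well→P (5); capacity 5 = 5.

5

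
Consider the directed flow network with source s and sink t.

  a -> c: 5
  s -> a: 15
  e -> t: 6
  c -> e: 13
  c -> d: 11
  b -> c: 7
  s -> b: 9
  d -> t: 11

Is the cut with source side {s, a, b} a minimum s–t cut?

Given cut capacity: 5 + 7 = 12.
Augment s→a→c→d→t: bottleneck 5, flow now 5.
Augment s→b→c→d→t: bottleneck 6, flow now 11.
Augment s→b→c→e→t: bottleneck 1, flow now 12.
No augmenting path remains; maximum flow = 12.
Cut capacity 12 equals the max flow, so it is a minimum cut.

Yes — it is a minimum cut (capacity 12).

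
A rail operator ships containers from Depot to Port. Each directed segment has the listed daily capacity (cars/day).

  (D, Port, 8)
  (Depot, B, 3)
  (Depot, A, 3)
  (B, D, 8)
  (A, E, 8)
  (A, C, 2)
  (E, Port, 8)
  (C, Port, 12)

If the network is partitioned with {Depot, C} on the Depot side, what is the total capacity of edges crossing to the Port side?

Edges leaving {Depot, C}: Depot→A (3), Depot→B (3), C→Port (12).
Cut capacity = 3 + 3 + 12 = 18.

18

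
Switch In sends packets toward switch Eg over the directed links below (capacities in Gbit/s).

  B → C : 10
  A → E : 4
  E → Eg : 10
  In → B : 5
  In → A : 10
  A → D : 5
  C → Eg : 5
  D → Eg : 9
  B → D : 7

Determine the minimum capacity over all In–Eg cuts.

Augment In→A→D→Eg: bottleneck 5, flow now 5.
Augment In→A→E→Eg: bottleneck 4, flow now 9.
Augment In→B→C→Eg: bottleneck 5, flow now 14.
No augmenting path remains; maximum flow = 14.
By max-flow min-cut, the minimum cut capacity equals the max flow.
In the residual graph, reachable from In: {In, A}.
Min-cut edges: In→B (5), A→D (5), A→E (4); capacity 5 + 5 + 4 = 14.

14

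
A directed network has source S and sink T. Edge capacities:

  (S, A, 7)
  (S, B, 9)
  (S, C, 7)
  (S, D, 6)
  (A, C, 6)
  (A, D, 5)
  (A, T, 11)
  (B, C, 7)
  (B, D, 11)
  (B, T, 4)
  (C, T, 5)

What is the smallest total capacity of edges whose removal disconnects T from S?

16

Augment S→A→T: bottleneck 7, flow now 7.
Augment S→B→T: bottleneck 4, flow now 11.
Augment S→C→T: bottleneck 5, flow now 16.
No augmenting path remains; maximum flow = 16.
By max-flow min-cut, the minimum cut capacity equals the max flow.
In the residual graph, reachable from S: {S, B, C, D}.
Min-cut edges: S→A (7), B→T (4), C→T (5); capacity 7 + 4 + 5 = 16.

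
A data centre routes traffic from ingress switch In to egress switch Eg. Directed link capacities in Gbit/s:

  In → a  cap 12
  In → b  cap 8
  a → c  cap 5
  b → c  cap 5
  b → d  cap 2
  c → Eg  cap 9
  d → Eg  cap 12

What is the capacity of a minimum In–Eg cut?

Augment In→a→c→Eg: bottleneck 5, flow now 5.
Augment In→b→c→Eg: bottleneck 4, flow now 9.
Augment In→b→d→Eg: bottleneck 2, flow now 11.
No augmenting path remains; maximum flow = 11.
By max-flow min-cut, the minimum cut capacity equals the max flow.
In the residual graph, reachable from In: {In, a, b, c}.
Min-cut edges: b→d (2), c→Eg (9); capacity 2 + 9 = 11.

11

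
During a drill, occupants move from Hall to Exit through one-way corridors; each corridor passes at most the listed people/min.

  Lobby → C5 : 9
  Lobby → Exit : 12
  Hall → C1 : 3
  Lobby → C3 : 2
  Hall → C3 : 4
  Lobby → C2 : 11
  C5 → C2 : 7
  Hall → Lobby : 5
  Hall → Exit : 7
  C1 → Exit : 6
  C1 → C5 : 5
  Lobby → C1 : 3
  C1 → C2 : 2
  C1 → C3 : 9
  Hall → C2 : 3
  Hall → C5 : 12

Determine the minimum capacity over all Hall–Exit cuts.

Augment Hall→Exit: bottleneck 7, flow now 7.
Augment Hall→Lobby→Exit: bottleneck 5, flow now 12.
Augment Hall→C1→Exit: bottleneck 3, flow now 15.
No augmenting path remains; maximum flow = 15.
By max-flow min-cut, the minimum cut capacity equals the max flow.
In the residual graph, reachable from Hall: {Hall, C5, C3, C2}.
Min-cut edges: Hall→Lobby (5), Hall→C1 (3), Hall→Exit (7); capacity 5 + 3 + 7 = 15.

15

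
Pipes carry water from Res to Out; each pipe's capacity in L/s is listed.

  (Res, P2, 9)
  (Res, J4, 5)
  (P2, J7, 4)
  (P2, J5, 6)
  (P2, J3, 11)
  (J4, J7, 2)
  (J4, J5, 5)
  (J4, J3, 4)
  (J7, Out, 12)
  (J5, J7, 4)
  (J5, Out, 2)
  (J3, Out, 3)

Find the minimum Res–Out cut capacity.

Augment Res→P2→J7→Out: bottleneck 4, flow now 4.
Augment Res→P2→J5→Out: bottleneck 2, flow now 6.
Augment Res→P2→J3→Out: bottleneck 3, flow now 9.
Augment Res→J4→J7→Out: bottleneck 2, flow now 11.
Augment Res→J4→J5→J7→Out: bottleneck 3, flow now 14.
No augmenting path remains; maximum flow = 14.
By max-flow min-cut, the minimum cut capacity equals the max flow.
In the residual graph, reachable from Res: {Res}.
Min-cut edges: Res→P2 (9), Res→J4 (5); capacity 9 + 5 = 14.

14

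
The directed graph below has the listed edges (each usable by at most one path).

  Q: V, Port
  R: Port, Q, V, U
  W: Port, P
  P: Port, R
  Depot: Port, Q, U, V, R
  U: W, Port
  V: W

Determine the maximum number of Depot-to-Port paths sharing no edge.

Assign every edge capacity 1; by Menger, the answer equals the max flow.
Path Depot→Port (+1); total 1.
Path Depot→Q→Port (+1); total 2.
Path Depot→R→Port (+1); total 3.
Path Depot→U→Port (+1); total 4.
Path Depot→V→W→Port (+1); total 5.
No residual Depot→Port path; max flow = 5.
Certifying cut of size 5: {Depot→Port, Depot→Q, Depot→R, Depot→U, Depot→V}.

5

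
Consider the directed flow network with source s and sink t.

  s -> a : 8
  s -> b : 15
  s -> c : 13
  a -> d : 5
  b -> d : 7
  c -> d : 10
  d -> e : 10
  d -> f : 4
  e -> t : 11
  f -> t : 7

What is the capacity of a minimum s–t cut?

Augment s→a→d→e→t: bottleneck 5, flow now 5.
Augment s→b→d→e→t: bottleneck 5, flow now 10.
Augment s→b→d→f→t: bottleneck 2, flow now 12.
Augment s→c→d→f→t: bottleneck 2, flow now 14.
No augmenting path remains; maximum flow = 14.
By max-flow min-cut, the minimum cut capacity equals the max flow.
In the residual graph, reachable from s: {s, a, b, c, d}.
Min-cut edges: d→e (10), d→f (4); capacity 10 + 4 = 14.

14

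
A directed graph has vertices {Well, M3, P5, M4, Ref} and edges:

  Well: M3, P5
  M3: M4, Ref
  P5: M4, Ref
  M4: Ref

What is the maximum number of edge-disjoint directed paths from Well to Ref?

2

Assign every edge capacity 1; by Menger, the answer equals the max flow.
Path Well→M3→Ref (+1); total 1.
Path Well→P5→Ref (+1); total 2.
No residual Well→Ref path; max flow = 2.
Certifying cut of size 2: {Well→M3, Well→P5}.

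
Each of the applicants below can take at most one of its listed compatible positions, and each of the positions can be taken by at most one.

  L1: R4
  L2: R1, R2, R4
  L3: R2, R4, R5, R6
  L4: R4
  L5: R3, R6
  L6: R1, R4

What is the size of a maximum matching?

5

Unit-capacity flow: source→left, listed edges, right→sink; max matching = max flow.
Augmenting path L1→R4 (+1); matched 1.
Augmenting path L2→R1 (+1); matched 2.
Augmenting path L3→R2 (+1); matched 3.
Augmenting path L5→R3 (+1); matched 4.
Augmenting path L6→R1→L2→R2→L3→R5 (+1); matched 5.
No augmenting path remains; maximum matching = 5.
König certificate: {L2, L3, L5, L6, R4} is a vertex cover of size 5 (every listed pair touches it), so no matching can be larger.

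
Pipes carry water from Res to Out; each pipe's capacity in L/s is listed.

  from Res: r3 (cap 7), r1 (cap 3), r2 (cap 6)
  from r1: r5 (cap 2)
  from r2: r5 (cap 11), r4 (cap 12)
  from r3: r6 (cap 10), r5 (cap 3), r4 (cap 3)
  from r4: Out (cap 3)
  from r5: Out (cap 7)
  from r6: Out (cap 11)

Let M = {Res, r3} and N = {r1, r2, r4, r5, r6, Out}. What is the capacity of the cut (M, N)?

Edges leaving {Res, r3}: Res→r1 (3), Res→r2 (6), r3→r4 (3), r3→r5 (3), r3→r6 (10).
Cut capacity = 3 + 6 + 3 + 3 + 10 = 25.

25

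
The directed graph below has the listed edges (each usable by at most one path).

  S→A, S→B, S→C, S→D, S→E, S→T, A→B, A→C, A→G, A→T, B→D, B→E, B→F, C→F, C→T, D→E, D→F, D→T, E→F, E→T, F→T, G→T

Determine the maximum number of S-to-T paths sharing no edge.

Assign every edge capacity 1; by Menger, the answer equals the max flow.
Path S→T (+1); total 1.
Path S→A→T (+1); total 2.
Path S→C→T (+1); total 3.
Path S→D→T (+1); total 4.
Path S→E→T (+1); total 5.
Path S→B→F→T (+1); total 6.
No residual S→T path; max flow = 6.
Certifying cut of size 6: {S→A, S→B, S→C, S→D, S→E, S→T}.

6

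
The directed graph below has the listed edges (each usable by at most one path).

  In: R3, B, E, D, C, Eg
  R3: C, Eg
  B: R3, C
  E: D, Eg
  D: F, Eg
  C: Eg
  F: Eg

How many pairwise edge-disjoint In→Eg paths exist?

Assign every edge capacity 1; by Menger, the answer equals the max flow.
Path In→Eg (+1); total 1.
Path In→R3→Eg (+1); total 2.
Path In→E→Eg (+1); total 3.
Path In→D→Eg (+1); total 4.
Path In→C→Eg (+1); total 5.
No residual In→Eg path; max flow = 5.
Certifying cut of size 5: {C→Eg, In→D, In→E, In→Eg, R3→Eg}.

5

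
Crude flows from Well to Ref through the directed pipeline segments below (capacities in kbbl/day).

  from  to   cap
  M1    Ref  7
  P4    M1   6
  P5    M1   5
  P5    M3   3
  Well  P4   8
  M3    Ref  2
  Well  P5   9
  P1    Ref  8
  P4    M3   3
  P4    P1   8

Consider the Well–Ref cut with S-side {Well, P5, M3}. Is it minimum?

Given cut capacity: 8 + 5 + 2 = 15.
Augment Well→P5→M1→Ref: bottleneck 5, flow now 5.
Augment Well→P5→M3→Ref: bottleneck 2, flow now 7.
Augment Well→P4→P1→Ref: bottleneck 8, flow now 15.
No augmenting path remains; maximum flow = 15.
Cut capacity 15 equals the max flow, so it is a minimum cut.

Yes — it is a minimum cut (capacity 15).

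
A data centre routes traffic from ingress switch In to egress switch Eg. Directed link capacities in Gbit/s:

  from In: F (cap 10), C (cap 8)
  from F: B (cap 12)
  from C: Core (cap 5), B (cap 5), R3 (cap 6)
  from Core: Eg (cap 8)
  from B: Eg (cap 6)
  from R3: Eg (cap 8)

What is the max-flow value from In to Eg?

14

Augment In→F→B→Eg: bottleneck 6, flow now 6.
Augment In→C→Core→Eg: bottleneck 5, flow now 11.
Augment In→C→R3→Eg: bottleneck 3, flow now 14.
No augmenting path remains; maximum flow = 14.
In the residual graph, reachable from In: {In, F, B}.
Min-cut edges: In→C (8), B→Eg (6); capacity 8 + 6 = 14.
This cut is saturated, so no flow can exceed 14.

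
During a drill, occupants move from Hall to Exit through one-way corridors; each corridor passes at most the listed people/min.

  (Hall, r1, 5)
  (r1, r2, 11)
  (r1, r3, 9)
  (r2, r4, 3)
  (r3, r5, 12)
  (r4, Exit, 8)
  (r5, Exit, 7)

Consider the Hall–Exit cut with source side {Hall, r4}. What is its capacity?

Edges leaving {Hall, r4}: Hall→r1 (5), r4→Exit (8).
Cut capacity = 5 + 8 = 13.

13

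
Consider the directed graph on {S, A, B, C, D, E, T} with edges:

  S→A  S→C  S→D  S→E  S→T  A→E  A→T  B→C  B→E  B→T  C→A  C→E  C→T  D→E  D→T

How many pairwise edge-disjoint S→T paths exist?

Assign every edge capacity 1; by Menger, the answer equals the max flow.
Path S→T (+1); total 1.
Path S→A→T (+1); total 2.
Path S→C→T (+1); total 3.
Path S→D→T (+1); total 4.
No residual S→T path; max flow = 4.
Certifying cut of size 4: {S→A, S→C, S→D, S→T}.

4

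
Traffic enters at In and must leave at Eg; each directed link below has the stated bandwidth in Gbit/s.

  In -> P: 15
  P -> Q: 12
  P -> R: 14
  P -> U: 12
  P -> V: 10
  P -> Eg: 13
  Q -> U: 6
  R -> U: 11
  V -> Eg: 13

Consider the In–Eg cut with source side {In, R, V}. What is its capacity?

Edges leaving {In, R, V}: In→P (15), R→U (11), V→Eg (13).
Cut capacity = 15 + 11 + 13 = 39.

39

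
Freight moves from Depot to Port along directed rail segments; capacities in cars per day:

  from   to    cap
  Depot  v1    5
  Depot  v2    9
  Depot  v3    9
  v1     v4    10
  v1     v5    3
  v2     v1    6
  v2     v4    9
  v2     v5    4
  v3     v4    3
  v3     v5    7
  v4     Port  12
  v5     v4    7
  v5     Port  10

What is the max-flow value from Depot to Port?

Augment Depot→v1→v4→Port: bottleneck 5, flow now 5.
Augment Depot→v2→v4→Port: bottleneck 7, flow now 12.
Augment Depot→v2→v5→Port: bottleneck 2, flow now 14.
Augment Depot→v3→v5→Port: bottleneck 7, flow now 21.
Augment Depot→v3→v4→v1→v5→Port: bottleneck 1, flow now 22. (uses reverse residual edge)
No augmenting path remains; maximum flow = 22.
In the residual graph, reachable from Depot: {Depot, v1, v2, v3, v4, v5}.
Min-cut edges: v4→Port (12), v5→Port (10); capacity 12 + 10 = 22.
This cut is saturated, so no flow can exceed 22.

22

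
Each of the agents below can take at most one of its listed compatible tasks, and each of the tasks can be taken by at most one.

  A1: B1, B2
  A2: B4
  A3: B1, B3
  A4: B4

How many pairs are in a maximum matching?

3

Unit-capacity flow: source→left, listed edges, right→sink; max matching = max flow.
Augmenting path A1→B1 (+1); matched 1.
Augmenting path A2→B4 (+1); matched 2.
Augmenting path A3→B3 (+1); matched 3.
No augmenting path remains; maximum matching = 3.
König certificate: {A1, A3, B4} is a vertex cover of size 3 (every listed pair touches it), so no matching can be larger.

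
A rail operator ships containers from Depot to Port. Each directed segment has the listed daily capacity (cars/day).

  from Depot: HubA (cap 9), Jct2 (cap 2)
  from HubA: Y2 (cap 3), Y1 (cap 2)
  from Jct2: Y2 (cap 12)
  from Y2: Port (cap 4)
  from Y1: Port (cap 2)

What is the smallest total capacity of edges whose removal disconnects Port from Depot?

Augment Depot→HubA→Y2→Port: bottleneck 3, flow now 3.
Augment Depot→HubA→Y1→Port: bottleneck 2, flow now 5.
Augment Depot→Jct2→Y2→Port: bottleneck 1, flow now 6.
No augmenting path remains; maximum flow = 6.
By max-flow min-cut, the minimum cut capacity equals the max flow.
In the residual graph, reachable from Depot: {Depot, HubA, Jct2, Y2}.
Min-cut edges: HubA→Y1 (2), Y2→Port (4); capacity 2 + 4 = 6.

6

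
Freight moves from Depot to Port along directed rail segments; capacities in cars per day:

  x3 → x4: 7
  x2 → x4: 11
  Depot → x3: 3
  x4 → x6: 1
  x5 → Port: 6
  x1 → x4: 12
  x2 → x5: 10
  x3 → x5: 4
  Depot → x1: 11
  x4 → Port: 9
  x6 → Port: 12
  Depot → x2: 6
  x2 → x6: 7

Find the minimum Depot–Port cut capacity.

19

Augment Depot→x1→x4→Port: bottleneck 9, flow now 9.
Augment Depot→x2→x5→Port: bottleneck 6, flow now 15.
Augment Depot→x1→x4→x6→Port: bottleneck 1, flow now 16.
Augment Depot→x3→x5→x2→x6→Port: bottleneck 3, flow now 19. (uses reverse residual edge)
No augmenting path remains; maximum flow = 19.
By max-flow min-cut, the minimum cut capacity equals the max flow.
In the residual graph, reachable from Depot: {Depot, x1, x4}.
Min-cut edges: Depot→x2 (6), Depot→x3 (3), x4→x6 (1), x4→Port (9); capacity 6 + 3 + 1 + 9 = 19.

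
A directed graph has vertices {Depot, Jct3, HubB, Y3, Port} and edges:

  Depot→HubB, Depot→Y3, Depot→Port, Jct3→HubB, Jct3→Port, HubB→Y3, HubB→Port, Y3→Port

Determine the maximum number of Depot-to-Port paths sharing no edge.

Assign every edge capacity 1; by Menger, the answer equals the max flow.
Path Depot→Port (+1); total 1.
Path Depot→HubB→Port (+1); total 2.
Path Depot→Y3→Port (+1); total 3.
No residual Depot→Port path; max flow = 3.
Certifying cut of size 3: {Depot→HubB, Depot→Port, Depot→Y3}.

3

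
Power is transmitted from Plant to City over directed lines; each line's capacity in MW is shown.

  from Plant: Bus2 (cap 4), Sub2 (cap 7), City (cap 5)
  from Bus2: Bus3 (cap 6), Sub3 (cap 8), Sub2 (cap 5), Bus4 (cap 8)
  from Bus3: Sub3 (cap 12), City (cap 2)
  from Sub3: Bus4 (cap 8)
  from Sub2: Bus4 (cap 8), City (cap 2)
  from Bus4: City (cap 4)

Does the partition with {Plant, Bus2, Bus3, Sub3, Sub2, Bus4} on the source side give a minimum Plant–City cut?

Given cut capacity: 5 + 2 + 2 + 4 = 13.
Augment Plant→City: bottleneck 5, flow now 5.
Augment Plant→Sub2→City: bottleneck 2, flow now 7.
Augment Plant→Bus2→Bus3→City: bottleneck 2, flow now 9.
Augment Plant→Bus2→Bus4→City: bottleneck 2, flow now 11.
Augment Plant→Sub2→Bus4→City: bottleneck 2, flow now 13.
No augmenting path remains; maximum flow = 13.
Cut capacity 13 equals the max flow, so it is a minimum cut.

Yes — it is a minimum cut (capacity 13).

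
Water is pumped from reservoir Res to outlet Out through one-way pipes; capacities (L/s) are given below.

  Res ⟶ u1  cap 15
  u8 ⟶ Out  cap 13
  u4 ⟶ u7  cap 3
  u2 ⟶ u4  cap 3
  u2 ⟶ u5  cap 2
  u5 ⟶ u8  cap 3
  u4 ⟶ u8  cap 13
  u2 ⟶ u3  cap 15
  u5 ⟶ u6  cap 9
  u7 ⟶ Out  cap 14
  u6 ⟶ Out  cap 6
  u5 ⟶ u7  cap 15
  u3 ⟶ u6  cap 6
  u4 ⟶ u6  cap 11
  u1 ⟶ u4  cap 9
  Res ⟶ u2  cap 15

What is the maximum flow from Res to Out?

Augment Res→u1→u4→u6→Out: bottleneck 6, flow now 6.
Augment Res→u1→u4→u7→Out: bottleneck 3, flow now 9.
Augment Res→u2→u4→u8→Out: bottleneck 3, flow now 12.
Augment Res→u2→u5→u7→Out: bottleneck 2, flow now 14.
Augment Res→u2→u3→u6→u4→u8→Out: bottleneck 6, flow now 20. (uses reverse residual edge)
No augmenting path remains; maximum flow = 20.
In the residual graph, reachable from Res: {Res, u1, u2, u3}.
Min-cut edges: u1→u4 (9), u2→u4 (3), u2→u5 (2), u3→u6 (6); capacity 9 + 3 + 2 + 6 = 20.
This cut is saturated, so no flow can exceed 20.

20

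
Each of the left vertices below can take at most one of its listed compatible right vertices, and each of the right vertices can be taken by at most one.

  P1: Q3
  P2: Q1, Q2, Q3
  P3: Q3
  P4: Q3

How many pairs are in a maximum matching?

2

Unit-capacity flow: source→left, listed edges, right→sink; max matching = max flow.
Augmenting path P1→Q3 (+1); matched 1.
Augmenting path P2→Q1 (+1); matched 2.
No augmenting path remains; maximum matching = 2.
König certificate: {P2, Q3} is a vertex cover of size 2 (every listed pair touches it), so no matching can be larger.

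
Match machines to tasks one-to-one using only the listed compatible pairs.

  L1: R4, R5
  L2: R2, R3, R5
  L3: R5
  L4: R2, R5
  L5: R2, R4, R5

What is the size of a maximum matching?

Unit-capacity flow: source→left, listed edges, right→sink; max matching = max flow.
Augmenting path L1→R4 (+1); matched 1.
Augmenting path L2→R2 (+1); matched 2.
Augmenting path L3→R5 (+1); matched 3.
Augmenting path L4→R2→L2→R3 (+1); matched 4.
No augmenting path remains; maximum matching = 4.
König certificate: {L2, R2, R4, R5} is a vertex cover of size 4 (every listed pair touches it), so no matching can be larger.

4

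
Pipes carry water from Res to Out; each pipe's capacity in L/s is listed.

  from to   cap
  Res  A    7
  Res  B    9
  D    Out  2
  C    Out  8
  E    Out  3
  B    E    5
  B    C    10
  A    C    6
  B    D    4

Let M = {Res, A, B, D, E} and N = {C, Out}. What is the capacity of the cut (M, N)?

Edges leaving {Res, A, B, D, E}: A→C (6), B→C (10), D→Out (2), E→Out (3).
Cut capacity = 6 + 10 + 2 + 3 = 21.

21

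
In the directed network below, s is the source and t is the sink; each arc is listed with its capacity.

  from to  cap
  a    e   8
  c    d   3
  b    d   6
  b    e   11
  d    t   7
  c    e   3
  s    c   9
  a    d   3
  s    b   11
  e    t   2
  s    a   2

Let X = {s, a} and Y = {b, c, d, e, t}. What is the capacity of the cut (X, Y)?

31

Edges leaving {s, a}: s→b (11), s→c (9), a→d (3), a→e (8).
Cut capacity = 11 + 9 + 3 + 8 = 31.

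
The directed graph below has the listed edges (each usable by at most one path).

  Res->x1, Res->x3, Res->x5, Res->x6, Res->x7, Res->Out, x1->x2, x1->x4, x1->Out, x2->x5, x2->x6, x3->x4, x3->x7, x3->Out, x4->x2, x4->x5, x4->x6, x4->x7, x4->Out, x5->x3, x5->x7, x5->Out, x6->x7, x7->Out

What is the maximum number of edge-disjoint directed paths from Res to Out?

5

Assign every edge capacity 1; by Menger, the answer equals the max flow.
Path Res→Out (+1); total 1.
Path Res→x1→Out (+1); total 2.
Path Res→x3→Out (+1); total 3.
Path Res→x5→Out (+1); total 4.
Path Res→x7→Out (+1); total 5.
No residual Res→Out path; max flow = 5.
Certifying cut of size 5: {Res→Out, Res→x1, Res→x3, Res→x5, x7→Out}.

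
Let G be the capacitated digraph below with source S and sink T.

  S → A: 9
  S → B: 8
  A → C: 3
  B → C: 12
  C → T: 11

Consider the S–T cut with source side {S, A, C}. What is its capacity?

Edges leaving {S, A, C}: S→B (8), C→T (11).
Cut capacity = 8 + 11 = 19.

19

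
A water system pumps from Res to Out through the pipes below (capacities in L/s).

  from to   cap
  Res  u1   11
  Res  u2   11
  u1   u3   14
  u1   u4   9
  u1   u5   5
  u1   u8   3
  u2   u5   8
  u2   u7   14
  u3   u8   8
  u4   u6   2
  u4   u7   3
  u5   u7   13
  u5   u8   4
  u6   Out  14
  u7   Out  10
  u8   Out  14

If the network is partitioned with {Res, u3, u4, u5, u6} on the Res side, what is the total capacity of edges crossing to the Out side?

64

Edges leaving {Res, u3, u4, u5, u6}: Res→u1 (11), Res→u2 (11), u3→u8 (8), u4→u7 (3), u5→u7 (13), u5→u8 (4), u6→Out (14).
Cut capacity = 11 + 11 + 8 + 3 + 13 + 4 + 14 = 64.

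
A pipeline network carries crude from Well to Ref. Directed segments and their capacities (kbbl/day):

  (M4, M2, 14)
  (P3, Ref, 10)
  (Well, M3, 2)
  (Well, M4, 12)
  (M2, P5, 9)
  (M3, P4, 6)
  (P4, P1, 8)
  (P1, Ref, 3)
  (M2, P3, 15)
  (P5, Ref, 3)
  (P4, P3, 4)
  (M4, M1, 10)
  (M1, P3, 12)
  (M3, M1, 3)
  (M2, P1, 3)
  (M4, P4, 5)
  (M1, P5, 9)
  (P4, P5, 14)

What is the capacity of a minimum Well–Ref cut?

Augment Well→M3→P4→P3→Ref: bottleneck 2, flow now 2.
Augment Well→M4→P4→P3→Ref: bottleneck 2, flow now 4.
Augment Well→M4→P4→P1→Ref: bottleneck 3, flow now 7.
Augment Well→M4→M1→P3→Ref: bottleneck 6, flow now 13.
Augment Well→M4→M1→P5→Ref: bottleneck 1, flow now 14.
No augmenting path remains; maximum flow = 14.
By max-flow min-cut, the minimum cut capacity equals the max flow.
In the residual graph, reachable from Well: {Well}.
Min-cut edges: Well→M3 (2), Well→M4 (12); capacity 2 + 12 = 14.

14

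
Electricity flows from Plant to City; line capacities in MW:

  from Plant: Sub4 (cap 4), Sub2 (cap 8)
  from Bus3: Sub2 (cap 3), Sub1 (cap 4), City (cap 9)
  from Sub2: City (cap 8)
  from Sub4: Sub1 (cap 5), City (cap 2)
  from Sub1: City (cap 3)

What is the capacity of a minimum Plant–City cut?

Augment Plant→Sub2→City: bottleneck 8, flow now 8.
Augment Plant→Sub4→City: bottleneck 2, flow now 10.
Augment Plant→Sub4→Sub1→City: bottleneck 2, flow now 12.
No augmenting path remains; maximum flow = 12.
By max-flow min-cut, the minimum cut capacity equals the max flow.
In the residual graph, reachable from Plant: {Plant}.
Min-cut edges: Plant→Sub2 (8), Plant→Sub4 (4); capacity 8 + 4 = 12.

12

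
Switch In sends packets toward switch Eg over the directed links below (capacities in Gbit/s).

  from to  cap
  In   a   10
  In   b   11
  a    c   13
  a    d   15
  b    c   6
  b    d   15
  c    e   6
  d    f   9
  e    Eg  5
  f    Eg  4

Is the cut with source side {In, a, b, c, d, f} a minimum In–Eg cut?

No — its capacity is 10, but the minimum cut has capacity 9.

Given cut capacity: 6 + 4 = 10.
Augment In→a→c→e→Eg: bottleneck 5, flow now 5.
Augment In→a→d→f→Eg: bottleneck 4, flow now 9.
No augmenting path remains; maximum flow = 9.
In the residual graph, reachable from In: {In, a, b, c, d, e, f}.
Min-cut edges: e→Eg (5), f→Eg (4); capacity 5 + 4 = 9.
Cut capacity 10 exceeds the max flow 9, so it is not minimum.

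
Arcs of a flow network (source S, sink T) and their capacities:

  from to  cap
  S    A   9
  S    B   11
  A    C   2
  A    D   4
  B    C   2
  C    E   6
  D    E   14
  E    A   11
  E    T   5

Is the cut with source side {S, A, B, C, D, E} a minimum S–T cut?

Yes — it is a minimum cut (capacity 5).

Given cut capacity: 5 = 5.
Augment S→A→C→E→T: bottleneck 2, flow now 2.
Augment S→A→D→E→T: bottleneck 3, flow now 5.
No augmenting path remains; maximum flow = 5.
Cut capacity 5 equals the max flow, so it is a minimum cut.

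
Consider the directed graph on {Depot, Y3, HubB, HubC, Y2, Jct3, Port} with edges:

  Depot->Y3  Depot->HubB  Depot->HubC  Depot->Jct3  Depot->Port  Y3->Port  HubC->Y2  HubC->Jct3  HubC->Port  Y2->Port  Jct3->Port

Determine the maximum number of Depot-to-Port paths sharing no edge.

Assign every edge capacity 1; by Menger, the answer equals the max flow.
Path Depot→Port (+1); total 1.
Path Depot→Y3→Port (+1); total 2.
Path Depot→HubC→Port (+1); total 3.
Path Depot→Jct3→Port (+1); total 4.
No residual Depot→Port path; max flow = 4.
Certifying cut of size 4: {Depot→HubC, Depot→Jct3, Depot→Port, Depot→Y3}.

4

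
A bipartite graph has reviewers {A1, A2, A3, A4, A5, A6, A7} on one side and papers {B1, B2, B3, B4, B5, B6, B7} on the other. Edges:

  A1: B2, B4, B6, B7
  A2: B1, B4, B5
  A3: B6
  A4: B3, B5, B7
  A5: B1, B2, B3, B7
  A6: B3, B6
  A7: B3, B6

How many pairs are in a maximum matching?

6

Unit-capacity flow: source→left, listed edges, right→sink; max matching = max flow.
Augmenting path A1→B2 (+1); matched 1.
Augmenting path A2→B1 (+1); matched 2.
Augmenting path A3→B6 (+1); matched 3.
Augmenting path A4→B3 (+1); matched 4.
Augmenting path A5→B7 (+1); matched 5.
Augmenting path A6→B3→A4→B5 (+1); matched 6.
No augmenting path remains; maximum matching = 6.
König certificate: {A1, A2, A4, A5, B3, B6} is a vertex cover of size 6 (every listed pair touches it), so no matching can be larger.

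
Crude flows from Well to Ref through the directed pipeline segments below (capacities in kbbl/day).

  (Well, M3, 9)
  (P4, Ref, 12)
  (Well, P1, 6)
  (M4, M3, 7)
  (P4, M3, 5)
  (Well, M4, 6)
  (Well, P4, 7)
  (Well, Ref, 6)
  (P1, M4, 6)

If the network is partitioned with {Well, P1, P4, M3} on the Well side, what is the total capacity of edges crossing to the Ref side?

30

Edges leaving {Well, P1, P4, M3}: Well→M4 (6), Well→Ref (6), P1→M4 (6), P4→Ref (12).
Cut capacity = 6 + 6 + 6 + 12 = 30.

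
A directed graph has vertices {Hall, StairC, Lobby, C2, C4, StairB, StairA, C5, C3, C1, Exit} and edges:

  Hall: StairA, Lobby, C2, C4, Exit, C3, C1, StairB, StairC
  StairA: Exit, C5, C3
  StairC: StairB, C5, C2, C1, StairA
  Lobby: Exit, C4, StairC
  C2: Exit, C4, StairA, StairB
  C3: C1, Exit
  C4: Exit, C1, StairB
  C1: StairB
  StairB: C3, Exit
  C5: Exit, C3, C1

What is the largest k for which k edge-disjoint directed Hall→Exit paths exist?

8

Assign every edge capacity 1; by Menger, the answer equals the max flow.
Path Hall→Exit (+1); total 1.
Path Hall→Lobby→Exit (+1); total 2.
Path Hall→C2→Exit (+1); total 3.
Path Hall→C4→Exit (+1); total 4.
Path Hall→StairB→Exit (+1); total 5.
Path Hall→StairA→Exit (+1); total 6.
Path Hall→C3→Exit (+1); total 7.
Path Hall→StairC→C5→Exit (+1); total 8.
No residual Hall→Exit path; max flow = 8.
Certifying cut of size 8: {C3→Exit, Hall→C2, Hall→C4, Hall→Exit, Hall→Lobby, Hall→StairA, Hall→StairC, StairB→Exit}.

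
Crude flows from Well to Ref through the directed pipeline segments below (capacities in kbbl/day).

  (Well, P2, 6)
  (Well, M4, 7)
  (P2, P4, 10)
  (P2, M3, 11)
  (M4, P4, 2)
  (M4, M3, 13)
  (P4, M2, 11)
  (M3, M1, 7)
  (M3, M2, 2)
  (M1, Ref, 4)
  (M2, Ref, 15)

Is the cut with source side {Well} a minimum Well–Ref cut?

Yes — it is a minimum cut (capacity 13).

Given cut capacity: 6 + 7 = 13.
Augment Well→P2→P4→M2→Ref: bottleneck 6, flow now 6.
Augment Well→M4→P4→M2→Ref: bottleneck 2, flow now 8.
Augment Well→M4→M3→M1→Ref: bottleneck 4, flow now 12.
Augment Well→M4→M3→M2→Ref: bottleneck 1, flow now 13.
No augmenting path remains; maximum flow = 13.
Cut capacity 13 equals the max flow, so it is a minimum cut.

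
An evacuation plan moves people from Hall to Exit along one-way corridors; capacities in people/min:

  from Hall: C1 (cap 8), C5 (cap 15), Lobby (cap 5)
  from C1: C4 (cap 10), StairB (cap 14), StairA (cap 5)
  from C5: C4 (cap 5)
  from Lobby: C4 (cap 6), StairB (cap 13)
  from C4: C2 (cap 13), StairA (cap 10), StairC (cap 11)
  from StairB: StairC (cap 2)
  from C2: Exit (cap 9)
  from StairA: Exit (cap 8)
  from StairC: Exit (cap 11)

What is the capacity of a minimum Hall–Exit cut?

18

Augment Hall→C1→StairA→Exit: bottleneck 5, flow now 5.
Augment Hall→C1→C4→C2→Exit: bottleneck 3, flow now 8.
Augment Hall→C5→C4→C2→Exit: bottleneck 5, flow now 13.
Augment Hall→Lobby→C4→C2→Exit: bottleneck 1, flow now 14.
Augment Hall→Lobby→C4→StairA→Exit: bottleneck 3, flow now 17.
Augment Hall→Lobby→C4→StairC→Exit: bottleneck 1, flow now 18.
No augmenting path remains; maximum flow = 18.
By max-flow min-cut, the minimum cut capacity equals the max flow.
In the residual graph, reachable from Hall: {Hall, C5}.
Min-cut edges: Hall→C1 (8), Hall→Lobby (5), C5→C4 (5); capacity 8 + 5 + 5 = 18.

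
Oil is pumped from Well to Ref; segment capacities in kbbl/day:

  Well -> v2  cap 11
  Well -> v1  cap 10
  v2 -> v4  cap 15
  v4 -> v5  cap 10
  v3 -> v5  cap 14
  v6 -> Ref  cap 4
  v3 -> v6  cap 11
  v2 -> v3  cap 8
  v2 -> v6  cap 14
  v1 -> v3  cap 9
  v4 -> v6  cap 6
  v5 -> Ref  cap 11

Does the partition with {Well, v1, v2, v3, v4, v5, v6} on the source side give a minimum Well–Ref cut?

Yes — it is a minimum cut (capacity 15).

Given cut capacity: 11 + 4 = 15.
Augment Well→v2→v6→Ref: bottleneck 4, flow now 4.
Augment Well→v1→v3→v5→Ref: bottleneck 9, flow now 13.
Augment Well→v2→v3→v5→Ref: bottleneck 2, flow now 15.
No augmenting path remains; maximum flow = 15.
Cut capacity 15 equals the max flow, so it is a minimum cut.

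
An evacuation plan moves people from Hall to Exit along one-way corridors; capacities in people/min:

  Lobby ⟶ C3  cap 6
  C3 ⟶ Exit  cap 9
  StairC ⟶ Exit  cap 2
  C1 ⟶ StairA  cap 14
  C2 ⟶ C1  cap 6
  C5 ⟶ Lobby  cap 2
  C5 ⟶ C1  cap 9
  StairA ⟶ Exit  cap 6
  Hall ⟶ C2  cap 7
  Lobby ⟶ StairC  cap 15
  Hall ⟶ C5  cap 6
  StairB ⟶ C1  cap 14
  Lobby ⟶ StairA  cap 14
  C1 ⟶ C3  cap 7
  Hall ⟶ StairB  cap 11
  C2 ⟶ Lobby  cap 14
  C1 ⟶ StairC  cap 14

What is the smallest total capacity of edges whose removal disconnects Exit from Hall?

Augment Hall→C5→C1→C3→Exit: bottleneck 6, flow now 6.
Augment Hall→C2→C1→C3→Exit: bottleneck 1, flow now 7.
Augment Hall→C2→C1→StairA→Exit: bottleneck 5, flow now 12.
Augment Hall→C2→Lobby→C3→Exit: bottleneck 1, flow now 13.
Augment Hall→StairB→C1→StairA→Exit: bottleneck 1, flow now 14.
Augment Hall→StairB→C1→StairC→Exit: bottleneck 2, flow now 16.
Augment Hall→StairB→C1→C5→Lobby→C3→Exit: bottleneck 1, flow now 17. (uses reverse residual edge)
No augmenting path remains; maximum flow = 17.
By max-flow min-cut, the minimum cut capacity equals the max flow.
In the residual graph, reachable from Hall: {Hall, C5, C2, StairB, C1, Lobby, C3, StairA, StairC}.
Min-cut edges: C3→Exit (9), StairA→Exit (6), StairC→Exit (2); capacity 9 + 6 + 2 = 17.

17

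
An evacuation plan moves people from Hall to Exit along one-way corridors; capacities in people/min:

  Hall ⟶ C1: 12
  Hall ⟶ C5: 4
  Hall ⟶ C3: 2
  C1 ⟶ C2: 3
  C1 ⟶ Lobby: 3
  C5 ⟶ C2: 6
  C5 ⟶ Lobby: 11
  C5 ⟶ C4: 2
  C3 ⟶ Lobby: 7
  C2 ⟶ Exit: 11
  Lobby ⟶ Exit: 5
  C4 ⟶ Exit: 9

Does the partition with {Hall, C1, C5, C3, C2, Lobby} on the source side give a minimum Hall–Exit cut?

No — its capacity is 18, but the minimum cut has capacity 12.

Given cut capacity: 2 + 11 + 5 = 18.
Augment Hall→C1→C2→Exit: bottleneck 3, flow now 3.
Augment Hall→C1→Lobby→Exit: bottleneck 3, flow now 6.
Augment Hall→C5→C2→Exit: bottleneck 4, flow now 10.
Augment Hall→C3→Lobby→Exit: bottleneck 2, flow now 12.
No augmenting path remains; maximum flow = 12.
In the residual graph, reachable from Hall: {Hall, C1}.
Min-cut edges: Hall→C5 (4), Hall→C3 (2), C1→C2 (3), C1→Lobby (3); capacity 4 + 2 + 3 + 3 = 12.
Cut capacity 18 exceeds the max flow 12, so it is not minimum.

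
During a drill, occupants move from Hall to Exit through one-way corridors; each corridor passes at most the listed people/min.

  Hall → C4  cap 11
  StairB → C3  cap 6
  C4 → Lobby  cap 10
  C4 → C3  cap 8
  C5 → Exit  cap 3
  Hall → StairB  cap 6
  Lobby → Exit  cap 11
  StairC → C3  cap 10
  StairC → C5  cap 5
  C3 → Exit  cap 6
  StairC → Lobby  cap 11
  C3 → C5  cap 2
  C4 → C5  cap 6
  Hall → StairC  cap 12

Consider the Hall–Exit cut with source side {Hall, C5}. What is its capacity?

32

Edges leaving {Hall, C5}: Hall→StairB (6), Hall→StairC (12), Hall→C4 (11), C5→Exit (3).
Cut capacity = 6 + 12 + 11 + 3 = 32.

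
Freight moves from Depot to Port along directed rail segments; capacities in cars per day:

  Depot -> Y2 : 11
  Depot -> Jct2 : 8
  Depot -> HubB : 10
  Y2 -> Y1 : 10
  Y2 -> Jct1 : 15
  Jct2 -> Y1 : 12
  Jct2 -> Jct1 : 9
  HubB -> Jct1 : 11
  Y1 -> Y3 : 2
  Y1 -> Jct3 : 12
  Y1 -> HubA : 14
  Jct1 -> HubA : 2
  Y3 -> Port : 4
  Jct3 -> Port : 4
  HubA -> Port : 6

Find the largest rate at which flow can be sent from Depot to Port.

Augment Depot→Y2→Y1→Y3→Port: bottleneck 2, flow now 2.
Augment Depot→Y2→Y1→Jct3→Port: bottleneck 4, flow now 6.
Augment Depot→Y2→Y1→HubA→Port: bottleneck 4, flow now 10.
Augment Depot→Y2→Jct1→HubA→Port: bottleneck 1, flow now 11.
Augment Depot→Jct2→Y1→HubA→Port: bottleneck 1, flow now 12.
No augmenting path remains; maximum flow = 12.
In the residual graph, reachable from Depot: {Depot, Y2, Jct2, HubB, Y1, Jct1, Jct3, HubA}.
Min-cut edges: Y1→Y3 (2), Jct3→Port (4), HubA→Port (6); capacity 2 + 4 + 6 = 12.
This cut is saturated, so no flow can exceed 12.

12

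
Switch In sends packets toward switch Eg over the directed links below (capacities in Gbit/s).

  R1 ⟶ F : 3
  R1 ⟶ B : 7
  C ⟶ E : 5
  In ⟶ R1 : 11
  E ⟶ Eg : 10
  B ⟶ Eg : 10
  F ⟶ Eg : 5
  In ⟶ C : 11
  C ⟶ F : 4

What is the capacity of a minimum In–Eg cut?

Augment In→C→F→Eg: bottleneck 4, flow now 4.
Augment In→C→E→Eg: bottleneck 5, flow now 9.
Augment In→R1→F→Eg: bottleneck 1, flow now 10.
Augment In→R1→B→Eg: bottleneck 7, flow now 17.
No augmenting path remains; maximum flow = 17.
By max-flow min-cut, the minimum cut capacity equals the max flow.
In the residual graph, reachable from In: {In, C, R1, F}.
Min-cut edges: C→E (5), R1→B (7), F→Eg (5); capacity 5 + 7 + 5 = 17.

17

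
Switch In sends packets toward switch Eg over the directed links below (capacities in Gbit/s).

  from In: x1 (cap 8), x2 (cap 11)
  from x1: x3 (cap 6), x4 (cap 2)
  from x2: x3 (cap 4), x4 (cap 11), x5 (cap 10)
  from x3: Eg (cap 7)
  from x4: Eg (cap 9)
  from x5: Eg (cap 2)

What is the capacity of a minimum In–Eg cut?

Augment In→x1→x3→Eg: bottleneck 6, flow now 6.
Augment In→x1→x4→Eg: bottleneck 2, flow now 8.
Augment In→x2→x3→Eg: bottleneck 1, flow now 9.
Augment In→x2→x4→Eg: bottleneck 7, flow now 16.
Augment In→x2→x5→Eg: bottleneck 2, flow now 18.
No augmenting path remains; maximum flow = 18.
By max-flow min-cut, the minimum cut capacity equals the max flow.
In the residual graph, reachable from In: {In, x1, x2, x3, x4, x5}.
Min-cut edges: x3→Eg (7), x4→Eg (9), x5→Eg (2); capacity 7 + 9 + 2 = 18.

18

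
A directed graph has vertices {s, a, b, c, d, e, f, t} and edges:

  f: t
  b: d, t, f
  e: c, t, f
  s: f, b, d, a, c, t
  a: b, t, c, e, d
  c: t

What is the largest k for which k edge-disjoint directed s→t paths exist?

Assign every edge capacity 1; by Menger, the answer equals the max flow.
Path s→t (+1); total 1.
Path s→a→t (+1); total 2.
Path s→b→t (+1); total 3.
Path s→c→t (+1); total 4.
Path s→f→t (+1); total 5.
No residual s→t path; max flow = 5.
Certifying cut of size 5: {s→a, s→b, s→c, s→f, s→t}.

5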